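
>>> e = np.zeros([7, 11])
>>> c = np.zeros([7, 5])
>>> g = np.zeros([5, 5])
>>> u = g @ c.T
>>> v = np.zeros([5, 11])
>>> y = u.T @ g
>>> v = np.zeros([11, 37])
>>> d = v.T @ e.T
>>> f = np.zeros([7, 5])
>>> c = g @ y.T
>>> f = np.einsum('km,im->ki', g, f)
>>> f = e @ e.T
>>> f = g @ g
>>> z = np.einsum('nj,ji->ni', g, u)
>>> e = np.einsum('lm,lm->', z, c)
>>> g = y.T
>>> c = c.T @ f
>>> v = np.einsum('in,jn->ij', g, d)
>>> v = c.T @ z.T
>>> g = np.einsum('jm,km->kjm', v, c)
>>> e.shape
()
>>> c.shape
(7, 5)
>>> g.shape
(7, 5, 5)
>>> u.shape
(5, 7)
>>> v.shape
(5, 5)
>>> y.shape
(7, 5)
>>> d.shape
(37, 7)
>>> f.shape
(5, 5)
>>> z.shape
(5, 7)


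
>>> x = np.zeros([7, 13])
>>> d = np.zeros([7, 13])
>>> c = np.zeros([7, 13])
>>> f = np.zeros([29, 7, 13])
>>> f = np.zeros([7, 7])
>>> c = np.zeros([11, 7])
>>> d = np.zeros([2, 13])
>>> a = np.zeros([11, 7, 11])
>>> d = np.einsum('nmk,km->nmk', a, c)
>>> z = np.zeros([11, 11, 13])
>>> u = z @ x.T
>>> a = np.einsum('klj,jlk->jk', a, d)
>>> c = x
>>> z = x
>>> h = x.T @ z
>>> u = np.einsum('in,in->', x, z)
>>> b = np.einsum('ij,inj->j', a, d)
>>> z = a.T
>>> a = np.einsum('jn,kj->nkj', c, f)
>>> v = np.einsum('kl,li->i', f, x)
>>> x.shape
(7, 13)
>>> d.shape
(11, 7, 11)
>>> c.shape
(7, 13)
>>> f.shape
(7, 7)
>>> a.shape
(13, 7, 7)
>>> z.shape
(11, 11)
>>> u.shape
()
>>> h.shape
(13, 13)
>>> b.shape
(11,)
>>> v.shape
(13,)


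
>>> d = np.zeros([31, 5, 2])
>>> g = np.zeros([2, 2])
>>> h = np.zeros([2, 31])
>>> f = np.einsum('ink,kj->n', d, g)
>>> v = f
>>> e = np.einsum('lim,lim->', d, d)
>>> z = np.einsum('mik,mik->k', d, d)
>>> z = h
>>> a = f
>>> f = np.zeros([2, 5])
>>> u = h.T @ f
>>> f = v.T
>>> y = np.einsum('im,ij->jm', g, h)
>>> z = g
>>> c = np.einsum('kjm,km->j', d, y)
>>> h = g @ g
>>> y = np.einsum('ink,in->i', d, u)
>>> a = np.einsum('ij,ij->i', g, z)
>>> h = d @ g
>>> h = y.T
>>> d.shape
(31, 5, 2)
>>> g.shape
(2, 2)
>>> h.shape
(31,)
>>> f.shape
(5,)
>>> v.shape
(5,)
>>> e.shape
()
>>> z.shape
(2, 2)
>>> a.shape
(2,)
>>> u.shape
(31, 5)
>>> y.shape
(31,)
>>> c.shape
(5,)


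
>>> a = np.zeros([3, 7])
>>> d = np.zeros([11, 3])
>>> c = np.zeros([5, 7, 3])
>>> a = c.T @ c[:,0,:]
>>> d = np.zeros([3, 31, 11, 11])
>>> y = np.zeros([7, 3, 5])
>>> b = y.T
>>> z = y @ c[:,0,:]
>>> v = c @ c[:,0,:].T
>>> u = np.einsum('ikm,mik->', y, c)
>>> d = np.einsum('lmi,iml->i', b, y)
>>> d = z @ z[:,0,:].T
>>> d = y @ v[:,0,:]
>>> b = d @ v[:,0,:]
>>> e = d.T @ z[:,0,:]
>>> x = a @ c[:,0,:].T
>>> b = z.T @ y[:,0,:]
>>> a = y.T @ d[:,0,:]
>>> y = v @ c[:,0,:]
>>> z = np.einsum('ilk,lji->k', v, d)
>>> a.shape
(5, 3, 5)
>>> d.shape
(7, 3, 5)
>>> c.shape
(5, 7, 3)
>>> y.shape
(5, 7, 3)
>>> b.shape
(3, 3, 5)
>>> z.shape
(5,)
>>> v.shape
(5, 7, 5)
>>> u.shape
()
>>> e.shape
(5, 3, 3)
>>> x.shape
(3, 7, 5)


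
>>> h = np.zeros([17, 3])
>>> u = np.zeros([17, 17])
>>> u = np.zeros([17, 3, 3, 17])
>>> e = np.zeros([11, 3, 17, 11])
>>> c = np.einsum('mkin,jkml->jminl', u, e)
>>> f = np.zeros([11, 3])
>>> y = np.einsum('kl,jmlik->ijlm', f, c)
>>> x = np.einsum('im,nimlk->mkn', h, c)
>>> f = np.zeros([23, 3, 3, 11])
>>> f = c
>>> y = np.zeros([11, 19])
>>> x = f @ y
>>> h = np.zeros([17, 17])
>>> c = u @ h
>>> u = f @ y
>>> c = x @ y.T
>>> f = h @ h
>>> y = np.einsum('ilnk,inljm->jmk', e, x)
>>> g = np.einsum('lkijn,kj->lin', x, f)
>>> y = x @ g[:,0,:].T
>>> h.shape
(17, 17)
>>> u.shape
(11, 17, 3, 17, 19)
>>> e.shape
(11, 3, 17, 11)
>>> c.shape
(11, 17, 3, 17, 11)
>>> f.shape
(17, 17)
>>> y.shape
(11, 17, 3, 17, 11)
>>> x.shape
(11, 17, 3, 17, 19)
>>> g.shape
(11, 3, 19)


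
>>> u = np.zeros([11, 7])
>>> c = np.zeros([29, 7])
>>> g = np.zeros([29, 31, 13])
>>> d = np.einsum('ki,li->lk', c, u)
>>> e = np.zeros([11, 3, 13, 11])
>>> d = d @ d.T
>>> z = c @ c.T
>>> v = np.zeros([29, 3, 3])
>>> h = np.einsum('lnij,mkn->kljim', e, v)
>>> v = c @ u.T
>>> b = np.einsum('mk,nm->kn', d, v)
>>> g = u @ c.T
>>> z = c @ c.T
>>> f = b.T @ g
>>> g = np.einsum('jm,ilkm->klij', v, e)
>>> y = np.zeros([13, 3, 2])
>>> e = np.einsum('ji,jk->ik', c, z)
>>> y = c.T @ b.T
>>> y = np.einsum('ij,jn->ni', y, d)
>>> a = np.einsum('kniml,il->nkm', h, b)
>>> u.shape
(11, 7)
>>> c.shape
(29, 7)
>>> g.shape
(13, 3, 11, 29)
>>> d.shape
(11, 11)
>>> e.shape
(7, 29)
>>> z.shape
(29, 29)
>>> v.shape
(29, 11)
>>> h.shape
(3, 11, 11, 13, 29)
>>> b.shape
(11, 29)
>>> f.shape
(29, 29)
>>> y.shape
(11, 7)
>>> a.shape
(11, 3, 13)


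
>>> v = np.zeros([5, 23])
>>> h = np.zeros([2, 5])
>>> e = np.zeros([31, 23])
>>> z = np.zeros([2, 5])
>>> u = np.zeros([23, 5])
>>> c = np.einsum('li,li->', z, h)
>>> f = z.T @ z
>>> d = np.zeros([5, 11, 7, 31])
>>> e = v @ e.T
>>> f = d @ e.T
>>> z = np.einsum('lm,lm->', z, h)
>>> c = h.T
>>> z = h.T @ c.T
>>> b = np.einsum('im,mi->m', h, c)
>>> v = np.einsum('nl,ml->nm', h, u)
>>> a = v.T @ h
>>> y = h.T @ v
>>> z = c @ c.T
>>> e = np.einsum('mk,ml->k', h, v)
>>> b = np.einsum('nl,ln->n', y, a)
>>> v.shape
(2, 23)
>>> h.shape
(2, 5)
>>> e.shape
(5,)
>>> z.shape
(5, 5)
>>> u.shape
(23, 5)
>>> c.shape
(5, 2)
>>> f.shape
(5, 11, 7, 5)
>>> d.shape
(5, 11, 7, 31)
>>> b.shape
(5,)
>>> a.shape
(23, 5)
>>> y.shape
(5, 23)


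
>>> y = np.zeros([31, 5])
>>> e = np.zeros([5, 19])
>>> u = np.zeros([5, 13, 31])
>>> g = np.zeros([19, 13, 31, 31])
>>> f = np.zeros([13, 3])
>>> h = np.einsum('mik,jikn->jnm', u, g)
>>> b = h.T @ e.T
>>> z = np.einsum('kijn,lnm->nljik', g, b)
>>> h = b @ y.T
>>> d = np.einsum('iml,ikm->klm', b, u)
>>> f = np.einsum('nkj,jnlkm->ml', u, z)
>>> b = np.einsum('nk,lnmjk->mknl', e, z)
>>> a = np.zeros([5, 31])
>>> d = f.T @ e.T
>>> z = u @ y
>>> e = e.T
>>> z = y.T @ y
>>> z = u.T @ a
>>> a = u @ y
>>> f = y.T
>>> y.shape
(31, 5)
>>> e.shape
(19, 5)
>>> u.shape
(5, 13, 31)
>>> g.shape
(19, 13, 31, 31)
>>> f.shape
(5, 31)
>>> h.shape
(5, 31, 31)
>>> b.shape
(31, 19, 5, 31)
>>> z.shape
(31, 13, 31)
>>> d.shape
(31, 5)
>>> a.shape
(5, 13, 5)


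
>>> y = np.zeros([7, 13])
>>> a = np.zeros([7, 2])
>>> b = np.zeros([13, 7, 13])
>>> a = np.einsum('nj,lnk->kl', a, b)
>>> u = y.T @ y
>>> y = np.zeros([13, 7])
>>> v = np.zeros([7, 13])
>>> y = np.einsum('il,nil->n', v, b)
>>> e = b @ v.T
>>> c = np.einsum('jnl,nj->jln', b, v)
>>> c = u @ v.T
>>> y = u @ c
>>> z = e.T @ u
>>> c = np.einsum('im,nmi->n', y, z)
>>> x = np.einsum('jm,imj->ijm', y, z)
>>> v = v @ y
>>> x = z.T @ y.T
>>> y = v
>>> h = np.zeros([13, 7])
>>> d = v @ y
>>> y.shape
(7, 7)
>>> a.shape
(13, 13)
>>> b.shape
(13, 7, 13)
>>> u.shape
(13, 13)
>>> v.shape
(7, 7)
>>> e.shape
(13, 7, 7)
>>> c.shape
(7,)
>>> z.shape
(7, 7, 13)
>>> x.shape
(13, 7, 13)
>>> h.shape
(13, 7)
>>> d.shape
(7, 7)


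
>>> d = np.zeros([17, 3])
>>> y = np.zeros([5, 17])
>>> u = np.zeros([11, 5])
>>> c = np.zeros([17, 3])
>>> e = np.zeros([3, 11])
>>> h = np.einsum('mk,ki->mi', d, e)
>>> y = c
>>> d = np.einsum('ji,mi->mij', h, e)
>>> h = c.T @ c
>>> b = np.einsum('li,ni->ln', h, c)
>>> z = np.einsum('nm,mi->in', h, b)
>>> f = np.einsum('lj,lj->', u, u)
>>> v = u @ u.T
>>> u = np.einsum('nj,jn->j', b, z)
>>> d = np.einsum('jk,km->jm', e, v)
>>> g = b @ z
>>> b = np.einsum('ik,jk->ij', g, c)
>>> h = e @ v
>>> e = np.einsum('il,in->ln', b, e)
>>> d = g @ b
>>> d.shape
(3, 17)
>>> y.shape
(17, 3)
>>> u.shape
(17,)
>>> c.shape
(17, 3)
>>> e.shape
(17, 11)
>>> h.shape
(3, 11)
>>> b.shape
(3, 17)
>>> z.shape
(17, 3)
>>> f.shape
()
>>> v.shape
(11, 11)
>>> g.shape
(3, 3)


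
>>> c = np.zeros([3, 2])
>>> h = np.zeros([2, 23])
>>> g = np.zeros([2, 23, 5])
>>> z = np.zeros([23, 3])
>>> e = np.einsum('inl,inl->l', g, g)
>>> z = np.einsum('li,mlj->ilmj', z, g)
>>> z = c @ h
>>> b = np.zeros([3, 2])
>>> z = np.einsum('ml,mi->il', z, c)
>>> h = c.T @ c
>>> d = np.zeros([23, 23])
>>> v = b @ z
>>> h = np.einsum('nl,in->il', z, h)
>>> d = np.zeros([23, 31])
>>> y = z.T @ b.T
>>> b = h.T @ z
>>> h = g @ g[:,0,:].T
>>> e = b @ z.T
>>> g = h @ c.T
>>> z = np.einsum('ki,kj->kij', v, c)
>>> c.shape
(3, 2)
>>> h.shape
(2, 23, 2)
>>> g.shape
(2, 23, 3)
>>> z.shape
(3, 23, 2)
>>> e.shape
(23, 2)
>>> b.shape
(23, 23)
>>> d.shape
(23, 31)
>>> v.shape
(3, 23)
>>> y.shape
(23, 3)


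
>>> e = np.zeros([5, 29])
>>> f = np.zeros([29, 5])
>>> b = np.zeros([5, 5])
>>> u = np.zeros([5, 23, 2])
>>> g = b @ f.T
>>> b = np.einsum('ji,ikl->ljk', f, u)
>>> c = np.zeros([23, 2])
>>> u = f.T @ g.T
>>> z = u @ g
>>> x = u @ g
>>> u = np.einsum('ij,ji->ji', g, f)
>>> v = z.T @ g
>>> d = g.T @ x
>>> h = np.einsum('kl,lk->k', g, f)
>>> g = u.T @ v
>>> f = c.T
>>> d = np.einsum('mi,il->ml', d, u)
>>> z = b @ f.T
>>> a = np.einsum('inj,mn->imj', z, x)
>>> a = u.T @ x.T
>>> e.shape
(5, 29)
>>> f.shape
(2, 23)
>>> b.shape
(2, 29, 23)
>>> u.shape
(29, 5)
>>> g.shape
(5, 29)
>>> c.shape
(23, 2)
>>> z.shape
(2, 29, 2)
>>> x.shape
(5, 29)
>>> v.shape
(29, 29)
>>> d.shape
(29, 5)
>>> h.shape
(5,)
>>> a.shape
(5, 5)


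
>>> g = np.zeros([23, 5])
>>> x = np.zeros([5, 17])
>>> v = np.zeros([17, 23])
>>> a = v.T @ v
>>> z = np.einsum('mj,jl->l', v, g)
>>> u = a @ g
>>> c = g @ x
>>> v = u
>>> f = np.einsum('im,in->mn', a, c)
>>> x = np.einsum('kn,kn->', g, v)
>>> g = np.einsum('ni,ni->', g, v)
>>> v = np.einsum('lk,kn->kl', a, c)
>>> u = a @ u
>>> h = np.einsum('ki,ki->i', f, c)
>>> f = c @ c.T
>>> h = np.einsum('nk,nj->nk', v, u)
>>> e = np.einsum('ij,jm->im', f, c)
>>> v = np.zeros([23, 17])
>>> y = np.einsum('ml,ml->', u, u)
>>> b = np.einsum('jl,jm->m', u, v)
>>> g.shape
()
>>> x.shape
()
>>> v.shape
(23, 17)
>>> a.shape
(23, 23)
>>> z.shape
(5,)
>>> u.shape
(23, 5)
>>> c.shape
(23, 17)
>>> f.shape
(23, 23)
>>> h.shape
(23, 23)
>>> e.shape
(23, 17)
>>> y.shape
()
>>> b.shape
(17,)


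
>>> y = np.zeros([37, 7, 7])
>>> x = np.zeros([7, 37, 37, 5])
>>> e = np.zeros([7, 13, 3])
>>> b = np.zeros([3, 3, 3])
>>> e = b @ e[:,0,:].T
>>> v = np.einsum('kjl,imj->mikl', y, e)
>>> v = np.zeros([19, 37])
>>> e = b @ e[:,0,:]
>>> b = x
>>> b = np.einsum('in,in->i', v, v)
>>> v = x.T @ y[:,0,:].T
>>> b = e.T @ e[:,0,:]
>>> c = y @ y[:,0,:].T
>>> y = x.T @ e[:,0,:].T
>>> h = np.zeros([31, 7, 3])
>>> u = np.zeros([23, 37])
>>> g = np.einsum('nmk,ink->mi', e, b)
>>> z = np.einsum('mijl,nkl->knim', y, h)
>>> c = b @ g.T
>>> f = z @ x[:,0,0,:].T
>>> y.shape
(5, 37, 37, 3)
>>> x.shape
(7, 37, 37, 5)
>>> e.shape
(3, 3, 7)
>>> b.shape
(7, 3, 7)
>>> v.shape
(5, 37, 37, 37)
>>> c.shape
(7, 3, 3)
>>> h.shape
(31, 7, 3)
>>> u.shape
(23, 37)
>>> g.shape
(3, 7)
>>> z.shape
(7, 31, 37, 5)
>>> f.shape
(7, 31, 37, 7)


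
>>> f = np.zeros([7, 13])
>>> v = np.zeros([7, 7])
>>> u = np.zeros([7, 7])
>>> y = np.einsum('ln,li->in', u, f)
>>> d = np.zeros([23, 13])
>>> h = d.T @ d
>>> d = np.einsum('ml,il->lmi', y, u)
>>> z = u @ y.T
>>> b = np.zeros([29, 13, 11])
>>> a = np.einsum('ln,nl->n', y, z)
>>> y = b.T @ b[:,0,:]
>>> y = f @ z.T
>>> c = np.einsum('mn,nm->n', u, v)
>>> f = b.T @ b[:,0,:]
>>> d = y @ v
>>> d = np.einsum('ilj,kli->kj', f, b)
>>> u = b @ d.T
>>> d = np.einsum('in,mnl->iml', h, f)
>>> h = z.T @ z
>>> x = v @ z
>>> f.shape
(11, 13, 11)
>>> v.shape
(7, 7)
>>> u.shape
(29, 13, 29)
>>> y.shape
(7, 7)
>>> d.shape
(13, 11, 11)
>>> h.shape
(13, 13)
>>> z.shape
(7, 13)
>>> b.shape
(29, 13, 11)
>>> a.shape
(7,)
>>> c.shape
(7,)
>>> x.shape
(7, 13)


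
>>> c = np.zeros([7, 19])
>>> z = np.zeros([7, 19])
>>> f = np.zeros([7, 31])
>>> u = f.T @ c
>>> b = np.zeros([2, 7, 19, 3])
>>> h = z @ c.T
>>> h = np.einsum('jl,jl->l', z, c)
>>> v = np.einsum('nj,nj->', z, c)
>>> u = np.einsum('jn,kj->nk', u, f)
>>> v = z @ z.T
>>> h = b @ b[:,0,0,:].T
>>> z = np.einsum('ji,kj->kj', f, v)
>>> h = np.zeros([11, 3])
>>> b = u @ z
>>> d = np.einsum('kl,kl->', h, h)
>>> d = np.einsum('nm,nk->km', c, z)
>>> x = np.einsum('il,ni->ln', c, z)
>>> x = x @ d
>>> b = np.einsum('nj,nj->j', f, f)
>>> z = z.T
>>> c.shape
(7, 19)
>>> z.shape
(7, 7)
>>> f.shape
(7, 31)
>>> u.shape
(19, 7)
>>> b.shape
(31,)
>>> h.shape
(11, 3)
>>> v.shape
(7, 7)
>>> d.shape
(7, 19)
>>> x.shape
(19, 19)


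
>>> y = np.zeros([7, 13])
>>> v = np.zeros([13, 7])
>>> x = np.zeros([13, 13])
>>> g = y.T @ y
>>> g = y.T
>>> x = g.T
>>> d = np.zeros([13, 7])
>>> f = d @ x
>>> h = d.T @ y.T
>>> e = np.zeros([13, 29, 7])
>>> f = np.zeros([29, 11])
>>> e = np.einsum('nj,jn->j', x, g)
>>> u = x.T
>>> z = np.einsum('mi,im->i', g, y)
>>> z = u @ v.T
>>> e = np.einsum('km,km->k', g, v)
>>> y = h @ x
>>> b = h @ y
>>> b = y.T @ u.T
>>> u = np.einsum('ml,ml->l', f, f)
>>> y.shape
(7, 13)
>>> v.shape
(13, 7)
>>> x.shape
(7, 13)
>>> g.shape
(13, 7)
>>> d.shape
(13, 7)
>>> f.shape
(29, 11)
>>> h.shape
(7, 7)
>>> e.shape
(13,)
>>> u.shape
(11,)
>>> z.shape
(13, 13)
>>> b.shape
(13, 13)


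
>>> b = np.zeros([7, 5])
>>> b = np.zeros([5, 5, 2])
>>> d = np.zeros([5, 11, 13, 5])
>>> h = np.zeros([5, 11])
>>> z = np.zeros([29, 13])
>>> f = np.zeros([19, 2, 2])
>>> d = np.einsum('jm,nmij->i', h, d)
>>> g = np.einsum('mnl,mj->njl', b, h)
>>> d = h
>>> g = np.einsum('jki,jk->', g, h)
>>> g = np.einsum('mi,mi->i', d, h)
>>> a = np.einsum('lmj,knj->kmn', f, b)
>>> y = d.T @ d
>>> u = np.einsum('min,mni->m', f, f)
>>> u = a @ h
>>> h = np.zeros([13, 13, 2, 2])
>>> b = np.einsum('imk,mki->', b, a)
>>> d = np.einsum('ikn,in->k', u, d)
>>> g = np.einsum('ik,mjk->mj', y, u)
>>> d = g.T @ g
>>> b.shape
()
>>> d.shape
(2, 2)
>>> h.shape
(13, 13, 2, 2)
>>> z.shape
(29, 13)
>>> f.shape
(19, 2, 2)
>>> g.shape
(5, 2)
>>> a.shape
(5, 2, 5)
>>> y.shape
(11, 11)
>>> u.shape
(5, 2, 11)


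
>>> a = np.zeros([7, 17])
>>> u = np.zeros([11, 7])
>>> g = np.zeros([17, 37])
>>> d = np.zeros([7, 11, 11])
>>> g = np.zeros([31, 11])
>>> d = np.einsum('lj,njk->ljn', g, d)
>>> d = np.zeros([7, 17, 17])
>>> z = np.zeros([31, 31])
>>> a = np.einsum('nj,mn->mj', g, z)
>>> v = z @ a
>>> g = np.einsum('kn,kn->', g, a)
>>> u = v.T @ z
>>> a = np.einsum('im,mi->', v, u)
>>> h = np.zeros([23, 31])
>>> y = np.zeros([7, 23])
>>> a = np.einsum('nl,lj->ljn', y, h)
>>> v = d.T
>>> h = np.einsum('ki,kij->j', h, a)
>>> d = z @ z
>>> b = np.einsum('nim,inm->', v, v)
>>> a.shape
(23, 31, 7)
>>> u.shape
(11, 31)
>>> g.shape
()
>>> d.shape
(31, 31)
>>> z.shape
(31, 31)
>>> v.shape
(17, 17, 7)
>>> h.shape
(7,)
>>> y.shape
(7, 23)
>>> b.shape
()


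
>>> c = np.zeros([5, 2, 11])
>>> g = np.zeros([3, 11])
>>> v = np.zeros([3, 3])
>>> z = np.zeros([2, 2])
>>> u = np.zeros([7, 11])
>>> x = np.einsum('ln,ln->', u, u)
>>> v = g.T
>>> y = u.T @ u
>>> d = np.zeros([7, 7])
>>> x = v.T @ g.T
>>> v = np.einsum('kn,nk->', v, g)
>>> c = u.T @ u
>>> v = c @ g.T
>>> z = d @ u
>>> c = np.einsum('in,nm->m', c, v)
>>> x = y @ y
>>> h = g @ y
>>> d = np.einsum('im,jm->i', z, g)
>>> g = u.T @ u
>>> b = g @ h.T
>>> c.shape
(3,)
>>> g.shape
(11, 11)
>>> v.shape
(11, 3)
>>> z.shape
(7, 11)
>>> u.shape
(7, 11)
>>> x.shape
(11, 11)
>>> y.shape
(11, 11)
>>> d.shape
(7,)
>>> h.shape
(3, 11)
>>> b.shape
(11, 3)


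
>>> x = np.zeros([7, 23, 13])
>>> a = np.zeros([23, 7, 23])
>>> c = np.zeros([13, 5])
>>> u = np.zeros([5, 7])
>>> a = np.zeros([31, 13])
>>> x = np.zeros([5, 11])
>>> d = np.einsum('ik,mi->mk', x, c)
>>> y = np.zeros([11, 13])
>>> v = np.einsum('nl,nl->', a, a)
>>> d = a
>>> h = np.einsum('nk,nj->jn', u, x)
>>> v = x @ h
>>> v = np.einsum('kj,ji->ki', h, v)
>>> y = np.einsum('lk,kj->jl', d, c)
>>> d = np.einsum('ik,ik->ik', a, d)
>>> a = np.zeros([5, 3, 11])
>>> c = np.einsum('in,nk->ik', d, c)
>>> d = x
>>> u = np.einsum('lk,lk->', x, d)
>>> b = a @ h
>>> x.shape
(5, 11)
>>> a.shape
(5, 3, 11)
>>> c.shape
(31, 5)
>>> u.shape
()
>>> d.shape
(5, 11)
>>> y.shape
(5, 31)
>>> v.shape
(11, 5)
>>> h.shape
(11, 5)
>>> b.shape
(5, 3, 5)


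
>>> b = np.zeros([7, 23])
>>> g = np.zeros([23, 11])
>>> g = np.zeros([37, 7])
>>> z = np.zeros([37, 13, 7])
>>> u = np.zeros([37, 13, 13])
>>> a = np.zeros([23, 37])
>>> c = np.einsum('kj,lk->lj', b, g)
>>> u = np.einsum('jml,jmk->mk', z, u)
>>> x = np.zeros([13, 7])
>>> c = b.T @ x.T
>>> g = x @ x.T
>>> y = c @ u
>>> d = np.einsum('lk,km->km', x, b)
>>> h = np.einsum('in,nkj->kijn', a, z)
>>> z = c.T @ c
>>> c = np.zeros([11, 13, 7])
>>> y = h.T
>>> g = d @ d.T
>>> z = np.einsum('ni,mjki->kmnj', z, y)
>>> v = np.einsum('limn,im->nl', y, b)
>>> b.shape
(7, 23)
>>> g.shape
(7, 7)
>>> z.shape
(23, 37, 13, 7)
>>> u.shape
(13, 13)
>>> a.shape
(23, 37)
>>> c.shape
(11, 13, 7)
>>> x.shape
(13, 7)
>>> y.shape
(37, 7, 23, 13)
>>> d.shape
(7, 23)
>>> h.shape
(13, 23, 7, 37)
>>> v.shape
(13, 37)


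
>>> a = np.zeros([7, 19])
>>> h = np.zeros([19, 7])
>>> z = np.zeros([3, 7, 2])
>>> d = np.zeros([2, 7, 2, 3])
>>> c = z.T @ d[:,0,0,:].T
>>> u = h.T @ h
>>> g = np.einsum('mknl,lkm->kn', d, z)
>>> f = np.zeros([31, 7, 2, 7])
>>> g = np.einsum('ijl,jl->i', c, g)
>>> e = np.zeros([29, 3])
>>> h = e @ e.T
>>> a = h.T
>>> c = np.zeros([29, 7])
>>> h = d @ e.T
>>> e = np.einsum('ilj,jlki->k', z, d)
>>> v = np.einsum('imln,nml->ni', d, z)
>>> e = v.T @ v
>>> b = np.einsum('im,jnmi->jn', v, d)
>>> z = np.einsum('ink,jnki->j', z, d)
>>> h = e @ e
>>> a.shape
(29, 29)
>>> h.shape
(2, 2)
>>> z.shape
(2,)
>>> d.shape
(2, 7, 2, 3)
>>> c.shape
(29, 7)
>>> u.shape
(7, 7)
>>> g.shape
(2,)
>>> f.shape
(31, 7, 2, 7)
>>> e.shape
(2, 2)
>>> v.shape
(3, 2)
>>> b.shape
(2, 7)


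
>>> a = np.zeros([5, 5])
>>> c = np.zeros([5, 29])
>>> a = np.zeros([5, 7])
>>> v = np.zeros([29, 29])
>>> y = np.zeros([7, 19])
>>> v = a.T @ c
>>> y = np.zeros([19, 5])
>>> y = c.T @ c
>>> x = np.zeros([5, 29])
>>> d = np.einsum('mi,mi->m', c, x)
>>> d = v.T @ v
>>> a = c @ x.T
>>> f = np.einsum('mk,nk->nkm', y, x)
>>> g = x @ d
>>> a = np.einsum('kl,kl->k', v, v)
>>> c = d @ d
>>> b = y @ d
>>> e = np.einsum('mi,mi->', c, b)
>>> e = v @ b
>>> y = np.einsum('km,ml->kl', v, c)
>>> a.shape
(7,)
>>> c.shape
(29, 29)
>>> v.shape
(7, 29)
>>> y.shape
(7, 29)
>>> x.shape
(5, 29)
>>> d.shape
(29, 29)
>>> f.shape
(5, 29, 29)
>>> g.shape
(5, 29)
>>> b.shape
(29, 29)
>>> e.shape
(7, 29)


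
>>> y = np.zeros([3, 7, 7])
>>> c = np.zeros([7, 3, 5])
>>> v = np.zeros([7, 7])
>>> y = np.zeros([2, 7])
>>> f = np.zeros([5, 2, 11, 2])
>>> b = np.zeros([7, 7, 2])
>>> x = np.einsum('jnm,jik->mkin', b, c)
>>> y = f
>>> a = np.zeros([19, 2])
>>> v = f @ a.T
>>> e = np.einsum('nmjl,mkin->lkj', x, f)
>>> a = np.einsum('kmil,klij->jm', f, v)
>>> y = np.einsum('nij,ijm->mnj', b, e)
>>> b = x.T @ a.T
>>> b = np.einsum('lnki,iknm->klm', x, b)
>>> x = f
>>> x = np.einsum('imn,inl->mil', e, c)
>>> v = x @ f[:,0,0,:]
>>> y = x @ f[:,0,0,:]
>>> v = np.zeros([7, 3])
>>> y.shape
(2, 7, 2)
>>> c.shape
(7, 3, 5)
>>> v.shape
(7, 3)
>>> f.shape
(5, 2, 11, 2)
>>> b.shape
(3, 2, 19)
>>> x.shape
(2, 7, 5)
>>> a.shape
(19, 2)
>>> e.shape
(7, 2, 3)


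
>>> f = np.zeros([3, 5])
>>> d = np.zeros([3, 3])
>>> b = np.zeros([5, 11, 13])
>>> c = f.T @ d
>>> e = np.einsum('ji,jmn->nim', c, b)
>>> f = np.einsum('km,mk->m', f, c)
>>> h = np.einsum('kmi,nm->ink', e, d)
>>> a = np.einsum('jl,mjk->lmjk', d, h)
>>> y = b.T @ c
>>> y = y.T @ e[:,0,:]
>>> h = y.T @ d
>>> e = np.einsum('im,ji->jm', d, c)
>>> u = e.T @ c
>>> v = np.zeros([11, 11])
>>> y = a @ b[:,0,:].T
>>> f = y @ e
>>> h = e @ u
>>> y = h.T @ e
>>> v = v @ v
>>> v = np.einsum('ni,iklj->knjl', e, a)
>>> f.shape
(3, 11, 3, 3)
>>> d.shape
(3, 3)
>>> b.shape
(5, 11, 13)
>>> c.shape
(5, 3)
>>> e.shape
(5, 3)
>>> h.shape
(5, 3)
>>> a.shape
(3, 11, 3, 13)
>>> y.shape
(3, 3)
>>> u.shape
(3, 3)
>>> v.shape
(11, 5, 13, 3)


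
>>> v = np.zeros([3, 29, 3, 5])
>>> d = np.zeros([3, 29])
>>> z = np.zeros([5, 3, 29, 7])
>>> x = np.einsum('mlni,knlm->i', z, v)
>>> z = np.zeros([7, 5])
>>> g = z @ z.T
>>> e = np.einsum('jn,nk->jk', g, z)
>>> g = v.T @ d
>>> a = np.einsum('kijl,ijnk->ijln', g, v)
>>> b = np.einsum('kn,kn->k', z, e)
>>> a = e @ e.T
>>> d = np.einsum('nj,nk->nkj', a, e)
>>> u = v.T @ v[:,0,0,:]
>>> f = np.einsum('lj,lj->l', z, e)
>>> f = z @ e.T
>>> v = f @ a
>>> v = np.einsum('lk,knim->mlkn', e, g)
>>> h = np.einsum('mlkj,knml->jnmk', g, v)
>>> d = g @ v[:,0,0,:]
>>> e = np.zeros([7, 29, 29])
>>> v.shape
(29, 7, 5, 3)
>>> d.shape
(5, 3, 29, 3)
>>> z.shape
(7, 5)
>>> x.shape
(7,)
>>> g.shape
(5, 3, 29, 29)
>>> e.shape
(7, 29, 29)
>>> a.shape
(7, 7)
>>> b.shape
(7,)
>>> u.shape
(5, 3, 29, 5)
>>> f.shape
(7, 7)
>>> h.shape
(29, 7, 5, 29)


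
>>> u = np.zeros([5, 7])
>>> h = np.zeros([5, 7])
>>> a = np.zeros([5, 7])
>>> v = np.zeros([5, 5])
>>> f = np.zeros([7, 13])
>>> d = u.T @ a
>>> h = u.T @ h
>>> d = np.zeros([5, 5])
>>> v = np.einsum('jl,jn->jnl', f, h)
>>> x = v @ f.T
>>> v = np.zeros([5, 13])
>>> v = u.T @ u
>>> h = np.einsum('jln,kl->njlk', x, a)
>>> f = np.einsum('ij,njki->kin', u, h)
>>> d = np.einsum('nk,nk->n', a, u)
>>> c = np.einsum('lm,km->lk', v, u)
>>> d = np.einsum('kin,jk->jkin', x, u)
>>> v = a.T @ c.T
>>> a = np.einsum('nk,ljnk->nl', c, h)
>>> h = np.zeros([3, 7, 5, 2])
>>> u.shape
(5, 7)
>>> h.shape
(3, 7, 5, 2)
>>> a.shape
(7, 7)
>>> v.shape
(7, 7)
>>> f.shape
(7, 5, 7)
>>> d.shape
(5, 7, 7, 7)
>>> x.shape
(7, 7, 7)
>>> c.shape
(7, 5)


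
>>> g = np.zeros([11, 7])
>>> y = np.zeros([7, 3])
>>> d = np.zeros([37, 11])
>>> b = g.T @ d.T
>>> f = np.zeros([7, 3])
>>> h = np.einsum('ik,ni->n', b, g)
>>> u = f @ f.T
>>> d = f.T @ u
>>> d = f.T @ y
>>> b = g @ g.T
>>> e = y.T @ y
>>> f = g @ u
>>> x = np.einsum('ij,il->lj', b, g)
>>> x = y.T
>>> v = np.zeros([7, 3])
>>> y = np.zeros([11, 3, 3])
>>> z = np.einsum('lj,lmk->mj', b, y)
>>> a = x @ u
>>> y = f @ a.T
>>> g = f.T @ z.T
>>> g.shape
(7, 3)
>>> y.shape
(11, 3)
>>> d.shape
(3, 3)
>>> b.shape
(11, 11)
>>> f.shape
(11, 7)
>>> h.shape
(11,)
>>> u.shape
(7, 7)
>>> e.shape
(3, 3)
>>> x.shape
(3, 7)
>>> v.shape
(7, 3)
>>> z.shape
(3, 11)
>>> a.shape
(3, 7)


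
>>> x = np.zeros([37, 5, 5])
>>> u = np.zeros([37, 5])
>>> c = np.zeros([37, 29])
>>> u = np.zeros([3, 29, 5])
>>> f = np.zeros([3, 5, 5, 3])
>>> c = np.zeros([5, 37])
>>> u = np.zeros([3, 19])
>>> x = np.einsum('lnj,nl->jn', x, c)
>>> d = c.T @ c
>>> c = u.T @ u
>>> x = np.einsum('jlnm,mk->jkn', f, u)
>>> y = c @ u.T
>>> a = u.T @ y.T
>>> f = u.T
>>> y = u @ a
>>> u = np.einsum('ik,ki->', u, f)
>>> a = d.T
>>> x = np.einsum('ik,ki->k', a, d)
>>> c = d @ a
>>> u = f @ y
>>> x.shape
(37,)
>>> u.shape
(19, 19)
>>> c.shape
(37, 37)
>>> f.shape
(19, 3)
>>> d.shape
(37, 37)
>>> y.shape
(3, 19)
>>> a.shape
(37, 37)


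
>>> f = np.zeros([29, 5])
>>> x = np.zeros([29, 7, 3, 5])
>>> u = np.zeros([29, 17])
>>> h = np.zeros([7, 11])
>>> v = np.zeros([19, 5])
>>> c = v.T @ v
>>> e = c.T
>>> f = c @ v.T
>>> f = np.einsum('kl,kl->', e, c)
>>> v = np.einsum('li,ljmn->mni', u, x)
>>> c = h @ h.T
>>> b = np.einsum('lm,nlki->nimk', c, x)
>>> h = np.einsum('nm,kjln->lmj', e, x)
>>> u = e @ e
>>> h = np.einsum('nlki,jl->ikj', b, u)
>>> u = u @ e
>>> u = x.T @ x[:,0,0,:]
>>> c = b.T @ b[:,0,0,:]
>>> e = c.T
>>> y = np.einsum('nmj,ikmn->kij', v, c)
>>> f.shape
()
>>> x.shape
(29, 7, 3, 5)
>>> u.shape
(5, 3, 7, 5)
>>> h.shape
(3, 7, 5)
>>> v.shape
(3, 5, 17)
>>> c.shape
(3, 7, 5, 3)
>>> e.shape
(3, 5, 7, 3)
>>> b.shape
(29, 5, 7, 3)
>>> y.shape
(7, 3, 17)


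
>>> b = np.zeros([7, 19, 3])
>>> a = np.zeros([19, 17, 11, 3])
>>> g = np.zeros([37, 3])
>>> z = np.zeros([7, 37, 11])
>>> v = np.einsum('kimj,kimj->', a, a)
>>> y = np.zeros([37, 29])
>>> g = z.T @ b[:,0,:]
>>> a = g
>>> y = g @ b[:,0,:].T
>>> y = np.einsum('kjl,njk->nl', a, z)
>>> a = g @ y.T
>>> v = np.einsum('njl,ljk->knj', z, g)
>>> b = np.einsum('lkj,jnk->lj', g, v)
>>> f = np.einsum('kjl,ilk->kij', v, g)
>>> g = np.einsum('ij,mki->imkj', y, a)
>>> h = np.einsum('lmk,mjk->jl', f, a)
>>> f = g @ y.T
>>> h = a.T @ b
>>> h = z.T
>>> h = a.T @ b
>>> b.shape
(11, 3)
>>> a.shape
(11, 37, 7)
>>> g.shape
(7, 11, 37, 3)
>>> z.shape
(7, 37, 11)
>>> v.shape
(3, 7, 37)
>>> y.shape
(7, 3)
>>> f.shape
(7, 11, 37, 7)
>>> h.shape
(7, 37, 3)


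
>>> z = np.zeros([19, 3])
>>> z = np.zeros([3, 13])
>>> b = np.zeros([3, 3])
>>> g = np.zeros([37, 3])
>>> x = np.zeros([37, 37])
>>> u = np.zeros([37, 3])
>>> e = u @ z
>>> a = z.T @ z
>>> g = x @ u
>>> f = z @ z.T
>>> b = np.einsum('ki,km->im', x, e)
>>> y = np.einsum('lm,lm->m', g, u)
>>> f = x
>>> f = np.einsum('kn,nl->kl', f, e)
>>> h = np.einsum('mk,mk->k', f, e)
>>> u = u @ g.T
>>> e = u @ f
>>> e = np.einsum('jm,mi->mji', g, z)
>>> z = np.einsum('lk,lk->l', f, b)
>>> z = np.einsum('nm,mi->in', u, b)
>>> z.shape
(13, 37)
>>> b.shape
(37, 13)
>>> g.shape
(37, 3)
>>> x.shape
(37, 37)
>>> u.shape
(37, 37)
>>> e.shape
(3, 37, 13)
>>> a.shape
(13, 13)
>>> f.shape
(37, 13)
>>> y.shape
(3,)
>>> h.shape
(13,)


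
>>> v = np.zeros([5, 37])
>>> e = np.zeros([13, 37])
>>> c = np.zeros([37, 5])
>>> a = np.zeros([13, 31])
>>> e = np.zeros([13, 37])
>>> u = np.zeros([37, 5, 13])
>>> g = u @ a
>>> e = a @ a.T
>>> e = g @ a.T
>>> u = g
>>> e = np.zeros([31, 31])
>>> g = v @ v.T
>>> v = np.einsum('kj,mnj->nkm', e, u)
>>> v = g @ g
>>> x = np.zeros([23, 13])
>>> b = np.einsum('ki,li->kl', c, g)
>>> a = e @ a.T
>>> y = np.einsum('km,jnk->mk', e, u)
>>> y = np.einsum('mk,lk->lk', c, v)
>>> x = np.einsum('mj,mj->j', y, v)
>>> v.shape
(5, 5)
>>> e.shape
(31, 31)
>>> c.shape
(37, 5)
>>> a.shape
(31, 13)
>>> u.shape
(37, 5, 31)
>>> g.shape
(5, 5)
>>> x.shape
(5,)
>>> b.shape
(37, 5)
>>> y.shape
(5, 5)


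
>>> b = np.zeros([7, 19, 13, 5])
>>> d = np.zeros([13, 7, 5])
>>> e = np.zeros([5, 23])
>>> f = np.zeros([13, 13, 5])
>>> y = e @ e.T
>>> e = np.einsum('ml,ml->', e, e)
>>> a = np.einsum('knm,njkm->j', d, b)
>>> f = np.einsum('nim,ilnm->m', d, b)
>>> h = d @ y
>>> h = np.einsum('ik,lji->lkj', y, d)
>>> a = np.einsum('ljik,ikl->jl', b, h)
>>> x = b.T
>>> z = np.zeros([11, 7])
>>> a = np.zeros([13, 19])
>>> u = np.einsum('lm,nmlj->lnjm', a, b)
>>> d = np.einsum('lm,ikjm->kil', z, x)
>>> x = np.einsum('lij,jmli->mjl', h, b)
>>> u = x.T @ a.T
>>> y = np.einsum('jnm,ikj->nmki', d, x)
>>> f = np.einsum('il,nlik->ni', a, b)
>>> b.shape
(7, 19, 13, 5)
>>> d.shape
(13, 5, 11)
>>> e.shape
()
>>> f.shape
(7, 13)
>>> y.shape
(5, 11, 7, 19)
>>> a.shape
(13, 19)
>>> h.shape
(13, 5, 7)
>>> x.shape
(19, 7, 13)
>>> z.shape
(11, 7)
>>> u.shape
(13, 7, 13)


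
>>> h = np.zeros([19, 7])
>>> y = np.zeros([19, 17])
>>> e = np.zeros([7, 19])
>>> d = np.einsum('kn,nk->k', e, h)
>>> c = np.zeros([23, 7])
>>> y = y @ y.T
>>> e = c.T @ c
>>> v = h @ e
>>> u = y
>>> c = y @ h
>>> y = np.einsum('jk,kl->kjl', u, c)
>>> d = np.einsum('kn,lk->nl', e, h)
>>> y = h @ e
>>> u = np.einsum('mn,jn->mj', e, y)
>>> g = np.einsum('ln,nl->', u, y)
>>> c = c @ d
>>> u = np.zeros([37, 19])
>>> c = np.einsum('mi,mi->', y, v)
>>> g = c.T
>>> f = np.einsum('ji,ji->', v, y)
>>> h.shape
(19, 7)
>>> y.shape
(19, 7)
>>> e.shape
(7, 7)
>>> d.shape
(7, 19)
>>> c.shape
()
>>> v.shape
(19, 7)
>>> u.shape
(37, 19)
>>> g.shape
()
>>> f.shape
()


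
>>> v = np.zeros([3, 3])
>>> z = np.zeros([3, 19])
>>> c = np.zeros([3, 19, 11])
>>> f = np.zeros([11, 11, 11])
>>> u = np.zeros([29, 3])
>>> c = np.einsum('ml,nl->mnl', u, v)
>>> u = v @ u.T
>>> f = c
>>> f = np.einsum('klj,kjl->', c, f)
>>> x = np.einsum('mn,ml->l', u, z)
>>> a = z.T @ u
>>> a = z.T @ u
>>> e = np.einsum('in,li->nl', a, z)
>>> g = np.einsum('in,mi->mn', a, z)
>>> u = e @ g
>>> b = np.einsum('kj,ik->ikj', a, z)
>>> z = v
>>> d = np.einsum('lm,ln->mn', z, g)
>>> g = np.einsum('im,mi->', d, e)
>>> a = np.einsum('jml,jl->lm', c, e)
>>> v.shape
(3, 3)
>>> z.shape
(3, 3)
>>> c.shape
(29, 3, 3)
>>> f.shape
()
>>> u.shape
(29, 29)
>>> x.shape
(19,)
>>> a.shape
(3, 3)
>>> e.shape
(29, 3)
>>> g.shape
()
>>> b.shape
(3, 19, 29)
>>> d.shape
(3, 29)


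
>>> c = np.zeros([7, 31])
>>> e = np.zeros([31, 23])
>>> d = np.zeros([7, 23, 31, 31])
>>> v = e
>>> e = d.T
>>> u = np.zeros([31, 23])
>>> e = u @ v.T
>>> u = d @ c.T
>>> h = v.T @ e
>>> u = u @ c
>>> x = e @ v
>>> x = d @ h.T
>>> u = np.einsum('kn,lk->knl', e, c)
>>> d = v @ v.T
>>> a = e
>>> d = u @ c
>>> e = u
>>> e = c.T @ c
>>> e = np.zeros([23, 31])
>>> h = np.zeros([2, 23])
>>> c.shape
(7, 31)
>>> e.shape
(23, 31)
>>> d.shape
(31, 31, 31)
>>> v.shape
(31, 23)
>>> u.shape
(31, 31, 7)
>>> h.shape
(2, 23)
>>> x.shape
(7, 23, 31, 23)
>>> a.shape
(31, 31)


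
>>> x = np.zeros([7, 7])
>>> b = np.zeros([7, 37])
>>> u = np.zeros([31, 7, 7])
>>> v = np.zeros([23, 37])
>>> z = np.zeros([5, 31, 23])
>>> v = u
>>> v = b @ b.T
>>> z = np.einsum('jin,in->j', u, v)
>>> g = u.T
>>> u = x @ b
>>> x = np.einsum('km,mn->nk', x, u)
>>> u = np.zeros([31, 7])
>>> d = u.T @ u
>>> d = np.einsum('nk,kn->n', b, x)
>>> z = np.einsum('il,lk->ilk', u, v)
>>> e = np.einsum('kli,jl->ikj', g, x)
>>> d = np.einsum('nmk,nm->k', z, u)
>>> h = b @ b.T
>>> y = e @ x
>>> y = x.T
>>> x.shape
(37, 7)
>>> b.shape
(7, 37)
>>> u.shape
(31, 7)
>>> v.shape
(7, 7)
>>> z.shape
(31, 7, 7)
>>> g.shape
(7, 7, 31)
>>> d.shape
(7,)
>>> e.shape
(31, 7, 37)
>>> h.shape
(7, 7)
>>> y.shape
(7, 37)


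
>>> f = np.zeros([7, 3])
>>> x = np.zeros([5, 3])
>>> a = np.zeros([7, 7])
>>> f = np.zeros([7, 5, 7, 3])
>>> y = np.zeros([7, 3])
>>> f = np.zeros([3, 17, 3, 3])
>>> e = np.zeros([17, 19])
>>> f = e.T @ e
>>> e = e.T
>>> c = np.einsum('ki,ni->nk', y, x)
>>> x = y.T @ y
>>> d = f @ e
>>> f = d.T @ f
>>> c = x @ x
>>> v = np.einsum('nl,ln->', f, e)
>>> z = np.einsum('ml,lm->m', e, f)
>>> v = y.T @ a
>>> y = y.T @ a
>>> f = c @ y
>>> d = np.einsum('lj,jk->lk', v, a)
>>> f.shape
(3, 7)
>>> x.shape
(3, 3)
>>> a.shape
(7, 7)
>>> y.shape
(3, 7)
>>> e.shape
(19, 17)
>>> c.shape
(3, 3)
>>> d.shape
(3, 7)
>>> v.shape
(3, 7)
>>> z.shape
(19,)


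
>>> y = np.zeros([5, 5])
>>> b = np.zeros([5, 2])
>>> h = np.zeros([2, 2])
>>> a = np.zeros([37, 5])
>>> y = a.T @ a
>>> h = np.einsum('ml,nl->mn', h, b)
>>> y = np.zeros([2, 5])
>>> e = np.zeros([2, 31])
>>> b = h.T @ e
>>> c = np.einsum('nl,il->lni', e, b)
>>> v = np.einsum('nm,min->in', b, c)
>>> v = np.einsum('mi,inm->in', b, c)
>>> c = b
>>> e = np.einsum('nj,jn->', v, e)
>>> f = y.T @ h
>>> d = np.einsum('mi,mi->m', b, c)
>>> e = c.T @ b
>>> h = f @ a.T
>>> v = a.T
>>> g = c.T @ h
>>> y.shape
(2, 5)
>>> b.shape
(5, 31)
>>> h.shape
(5, 37)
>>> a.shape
(37, 5)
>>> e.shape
(31, 31)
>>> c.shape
(5, 31)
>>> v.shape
(5, 37)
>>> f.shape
(5, 5)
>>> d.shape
(5,)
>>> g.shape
(31, 37)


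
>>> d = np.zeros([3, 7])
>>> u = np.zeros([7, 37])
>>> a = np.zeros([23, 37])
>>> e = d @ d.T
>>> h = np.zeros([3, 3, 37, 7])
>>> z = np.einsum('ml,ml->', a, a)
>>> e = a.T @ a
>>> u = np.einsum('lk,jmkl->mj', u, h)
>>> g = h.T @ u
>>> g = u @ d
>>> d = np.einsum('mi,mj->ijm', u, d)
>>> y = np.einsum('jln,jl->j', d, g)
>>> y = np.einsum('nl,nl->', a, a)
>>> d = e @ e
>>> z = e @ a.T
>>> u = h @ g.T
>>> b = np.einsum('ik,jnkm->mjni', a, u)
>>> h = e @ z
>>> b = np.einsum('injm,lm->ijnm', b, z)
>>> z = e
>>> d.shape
(37, 37)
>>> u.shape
(3, 3, 37, 3)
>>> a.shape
(23, 37)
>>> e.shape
(37, 37)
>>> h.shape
(37, 23)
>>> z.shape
(37, 37)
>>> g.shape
(3, 7)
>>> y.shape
()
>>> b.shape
(3, 3, 3, 23)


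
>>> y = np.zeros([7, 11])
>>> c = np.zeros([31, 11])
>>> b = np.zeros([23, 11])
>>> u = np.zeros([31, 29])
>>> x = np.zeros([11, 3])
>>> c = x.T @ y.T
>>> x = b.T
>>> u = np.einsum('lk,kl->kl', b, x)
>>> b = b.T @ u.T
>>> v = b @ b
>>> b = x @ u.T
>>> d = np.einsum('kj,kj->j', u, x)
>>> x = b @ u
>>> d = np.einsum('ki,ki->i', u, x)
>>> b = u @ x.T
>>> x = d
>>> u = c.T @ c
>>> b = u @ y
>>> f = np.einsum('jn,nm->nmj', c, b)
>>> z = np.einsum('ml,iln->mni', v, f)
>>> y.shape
(7, 11)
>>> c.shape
(3, 7)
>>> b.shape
(7, 11)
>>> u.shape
(7, 7)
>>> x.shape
(23,)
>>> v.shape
(11, 11)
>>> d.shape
(23,)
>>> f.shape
(7, 11, 3)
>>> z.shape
(11, 3, 7)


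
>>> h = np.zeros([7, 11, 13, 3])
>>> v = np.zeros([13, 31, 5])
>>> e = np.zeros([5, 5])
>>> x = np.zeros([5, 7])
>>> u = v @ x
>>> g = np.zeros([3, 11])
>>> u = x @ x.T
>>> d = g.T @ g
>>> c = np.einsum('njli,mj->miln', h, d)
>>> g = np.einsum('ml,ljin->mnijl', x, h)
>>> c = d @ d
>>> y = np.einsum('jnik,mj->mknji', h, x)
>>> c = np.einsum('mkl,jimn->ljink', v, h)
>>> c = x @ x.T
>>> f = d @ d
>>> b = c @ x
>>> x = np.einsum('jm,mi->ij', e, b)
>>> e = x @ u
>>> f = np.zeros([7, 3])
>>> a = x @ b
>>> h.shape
(7, 11, 13, 3)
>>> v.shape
(13, 31, 5)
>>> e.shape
(7, 5)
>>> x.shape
(7, 5)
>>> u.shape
(5, 5)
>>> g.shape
(5, 3, 13, 11, 7)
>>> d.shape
(11, 11)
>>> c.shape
(5, 5)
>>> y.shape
(5, 3, 11, 7, 13)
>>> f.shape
(7, 3)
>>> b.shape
(5, 7)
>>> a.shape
(7, 7)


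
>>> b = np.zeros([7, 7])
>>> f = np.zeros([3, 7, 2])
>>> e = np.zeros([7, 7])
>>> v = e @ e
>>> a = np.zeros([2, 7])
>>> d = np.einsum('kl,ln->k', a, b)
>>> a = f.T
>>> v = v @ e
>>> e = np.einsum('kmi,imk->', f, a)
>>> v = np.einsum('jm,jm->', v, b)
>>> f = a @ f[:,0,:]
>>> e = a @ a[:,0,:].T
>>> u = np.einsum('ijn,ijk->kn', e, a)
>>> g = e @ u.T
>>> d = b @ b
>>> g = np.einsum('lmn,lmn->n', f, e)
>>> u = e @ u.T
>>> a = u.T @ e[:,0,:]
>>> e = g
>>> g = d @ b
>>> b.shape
(7, 7)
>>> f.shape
(2, 7, 2)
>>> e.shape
(2,)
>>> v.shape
()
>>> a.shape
(3, 7, 2)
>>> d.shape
(7, 7)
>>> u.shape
(2, 7, 3)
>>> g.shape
(7, 7)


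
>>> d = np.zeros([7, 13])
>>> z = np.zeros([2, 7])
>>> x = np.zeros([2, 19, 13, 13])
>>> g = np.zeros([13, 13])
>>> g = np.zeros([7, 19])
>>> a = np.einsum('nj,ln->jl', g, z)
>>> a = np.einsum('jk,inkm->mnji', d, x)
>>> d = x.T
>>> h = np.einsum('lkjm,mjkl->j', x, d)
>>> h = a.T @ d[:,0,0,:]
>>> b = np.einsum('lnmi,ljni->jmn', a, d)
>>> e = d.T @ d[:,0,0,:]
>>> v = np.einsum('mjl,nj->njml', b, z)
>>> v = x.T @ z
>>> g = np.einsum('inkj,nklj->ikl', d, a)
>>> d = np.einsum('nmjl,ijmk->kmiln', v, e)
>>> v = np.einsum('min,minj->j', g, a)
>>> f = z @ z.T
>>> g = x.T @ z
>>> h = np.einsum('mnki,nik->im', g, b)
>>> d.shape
(2, 13, 2, 7, 13)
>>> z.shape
(2, 7)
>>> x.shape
(2, 19, 13, 13)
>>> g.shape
(13, 13, 19, 7)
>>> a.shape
(13, 19, 7, 2)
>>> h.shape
(7, 13)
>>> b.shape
(13, 7, 19)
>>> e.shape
(2, 19, 13, 2)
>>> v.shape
(2,)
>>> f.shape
(2, 2)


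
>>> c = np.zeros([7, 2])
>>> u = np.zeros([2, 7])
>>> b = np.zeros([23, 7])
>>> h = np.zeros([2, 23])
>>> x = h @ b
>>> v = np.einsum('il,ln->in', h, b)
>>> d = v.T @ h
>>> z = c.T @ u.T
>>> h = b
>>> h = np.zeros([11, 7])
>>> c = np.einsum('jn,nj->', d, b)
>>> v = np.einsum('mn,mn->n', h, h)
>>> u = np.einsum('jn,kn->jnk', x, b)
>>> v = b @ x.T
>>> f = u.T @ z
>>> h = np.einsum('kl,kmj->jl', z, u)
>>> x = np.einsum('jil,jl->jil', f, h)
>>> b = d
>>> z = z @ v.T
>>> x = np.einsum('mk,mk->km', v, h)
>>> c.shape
()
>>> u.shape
(2, 7, 23)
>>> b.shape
(7, 23)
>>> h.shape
(23, 2)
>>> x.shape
(2, 23)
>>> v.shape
(23, 2)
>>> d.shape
(7, 23)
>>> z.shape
(2, 23)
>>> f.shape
(23, 7, 2)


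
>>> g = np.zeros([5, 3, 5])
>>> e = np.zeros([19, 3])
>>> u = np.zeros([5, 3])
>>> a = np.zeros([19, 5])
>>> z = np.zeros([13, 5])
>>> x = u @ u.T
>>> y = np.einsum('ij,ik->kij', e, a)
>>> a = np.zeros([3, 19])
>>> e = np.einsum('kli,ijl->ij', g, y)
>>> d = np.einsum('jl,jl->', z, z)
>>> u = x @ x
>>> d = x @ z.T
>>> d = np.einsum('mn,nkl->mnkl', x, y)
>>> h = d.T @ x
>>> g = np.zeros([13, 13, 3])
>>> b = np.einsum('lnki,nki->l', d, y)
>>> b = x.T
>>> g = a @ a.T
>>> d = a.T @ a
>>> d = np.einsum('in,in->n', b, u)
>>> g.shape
(3, 3)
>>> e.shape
(5, 19)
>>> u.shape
(5, 5)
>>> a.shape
(3, 19)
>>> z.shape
(13, 5)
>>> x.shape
(5, 5)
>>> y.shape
(5, 19, 3)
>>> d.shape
(5,)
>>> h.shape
(3, 19, 5, 5)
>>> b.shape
(5, 5)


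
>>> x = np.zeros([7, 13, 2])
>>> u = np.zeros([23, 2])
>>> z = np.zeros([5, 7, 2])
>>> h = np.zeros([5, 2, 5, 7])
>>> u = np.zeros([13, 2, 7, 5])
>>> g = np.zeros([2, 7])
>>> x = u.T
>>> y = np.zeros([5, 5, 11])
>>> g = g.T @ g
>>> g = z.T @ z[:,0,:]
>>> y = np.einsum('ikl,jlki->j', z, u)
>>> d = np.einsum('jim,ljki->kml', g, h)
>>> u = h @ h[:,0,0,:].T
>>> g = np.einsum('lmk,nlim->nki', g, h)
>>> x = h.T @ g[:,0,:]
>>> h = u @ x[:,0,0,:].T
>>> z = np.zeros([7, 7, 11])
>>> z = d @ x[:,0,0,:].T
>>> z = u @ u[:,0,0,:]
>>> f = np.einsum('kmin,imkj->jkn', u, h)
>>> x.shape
(7, 5, 2, 5)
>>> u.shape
(5, 2, 5, 5)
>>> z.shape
(5, 2, 5, 5)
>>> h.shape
(5, 2, 5, 7)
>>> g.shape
(5, 2, 5)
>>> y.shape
(13,)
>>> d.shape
(5, 2, 5)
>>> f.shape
(7, 5, 5)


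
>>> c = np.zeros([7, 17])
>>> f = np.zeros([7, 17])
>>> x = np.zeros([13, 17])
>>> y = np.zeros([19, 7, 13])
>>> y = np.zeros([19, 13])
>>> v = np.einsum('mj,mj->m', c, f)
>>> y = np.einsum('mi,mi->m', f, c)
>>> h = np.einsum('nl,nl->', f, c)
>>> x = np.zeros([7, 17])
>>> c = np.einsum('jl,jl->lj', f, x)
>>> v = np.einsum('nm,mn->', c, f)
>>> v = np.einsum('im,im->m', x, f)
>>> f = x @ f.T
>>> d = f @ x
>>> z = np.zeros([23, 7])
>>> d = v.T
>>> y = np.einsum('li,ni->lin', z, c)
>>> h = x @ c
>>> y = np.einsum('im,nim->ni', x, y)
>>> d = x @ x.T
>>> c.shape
(17, 7)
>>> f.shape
(7, 7)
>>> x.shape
(7, 17)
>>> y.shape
(23, 7)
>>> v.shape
(17,)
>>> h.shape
(7, 7)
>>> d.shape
(7, 7)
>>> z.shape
(23, 7)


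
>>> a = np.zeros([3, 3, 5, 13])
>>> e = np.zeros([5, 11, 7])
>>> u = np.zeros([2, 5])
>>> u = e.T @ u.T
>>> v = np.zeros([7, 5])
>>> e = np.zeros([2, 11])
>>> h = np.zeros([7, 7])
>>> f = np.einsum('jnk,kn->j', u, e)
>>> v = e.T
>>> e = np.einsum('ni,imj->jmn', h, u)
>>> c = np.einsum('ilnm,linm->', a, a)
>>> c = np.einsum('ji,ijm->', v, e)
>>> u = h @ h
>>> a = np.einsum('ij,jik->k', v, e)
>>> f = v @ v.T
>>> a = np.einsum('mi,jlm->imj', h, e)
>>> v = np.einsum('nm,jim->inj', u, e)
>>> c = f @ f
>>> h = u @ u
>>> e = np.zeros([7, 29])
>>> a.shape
(7, 7, 2)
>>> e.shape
(7, 29)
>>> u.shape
(7, 7)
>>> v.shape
(11, 7, 2)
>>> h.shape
(7, 7)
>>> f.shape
(11, 11)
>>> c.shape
(11, 11)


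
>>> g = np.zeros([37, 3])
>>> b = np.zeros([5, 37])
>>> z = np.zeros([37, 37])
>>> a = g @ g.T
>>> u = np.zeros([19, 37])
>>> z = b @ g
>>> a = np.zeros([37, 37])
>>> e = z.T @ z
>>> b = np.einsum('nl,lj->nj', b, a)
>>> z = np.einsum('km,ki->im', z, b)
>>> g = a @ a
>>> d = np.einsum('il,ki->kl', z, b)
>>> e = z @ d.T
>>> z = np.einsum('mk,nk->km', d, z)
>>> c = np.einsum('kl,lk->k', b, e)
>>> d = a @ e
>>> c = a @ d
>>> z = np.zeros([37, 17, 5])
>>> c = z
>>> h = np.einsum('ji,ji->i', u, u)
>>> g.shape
(37, 37)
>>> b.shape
(5, 37)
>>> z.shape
(37, 17, 5)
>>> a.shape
(37, 37)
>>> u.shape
(19, 37)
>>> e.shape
(37, 5)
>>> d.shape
(37, 5)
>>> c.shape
(37, 17, 5)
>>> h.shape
(37,)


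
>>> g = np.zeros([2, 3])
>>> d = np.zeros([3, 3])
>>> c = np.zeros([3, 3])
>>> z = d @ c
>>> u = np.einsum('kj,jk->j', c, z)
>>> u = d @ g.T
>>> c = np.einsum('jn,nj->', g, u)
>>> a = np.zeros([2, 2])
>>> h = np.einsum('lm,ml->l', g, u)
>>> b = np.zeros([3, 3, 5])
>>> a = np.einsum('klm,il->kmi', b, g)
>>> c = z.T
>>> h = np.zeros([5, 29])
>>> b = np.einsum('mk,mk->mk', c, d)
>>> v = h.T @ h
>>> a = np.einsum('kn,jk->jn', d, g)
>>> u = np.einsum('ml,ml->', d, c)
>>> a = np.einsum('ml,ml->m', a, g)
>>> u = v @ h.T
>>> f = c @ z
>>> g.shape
(2, 3)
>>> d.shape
(3, 3)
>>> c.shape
(3, 3)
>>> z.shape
(3, 3)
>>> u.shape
(29, 5)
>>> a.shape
(2,)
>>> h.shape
(5, 29)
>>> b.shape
(3, 3)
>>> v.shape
(29, 29)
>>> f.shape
(3, 3)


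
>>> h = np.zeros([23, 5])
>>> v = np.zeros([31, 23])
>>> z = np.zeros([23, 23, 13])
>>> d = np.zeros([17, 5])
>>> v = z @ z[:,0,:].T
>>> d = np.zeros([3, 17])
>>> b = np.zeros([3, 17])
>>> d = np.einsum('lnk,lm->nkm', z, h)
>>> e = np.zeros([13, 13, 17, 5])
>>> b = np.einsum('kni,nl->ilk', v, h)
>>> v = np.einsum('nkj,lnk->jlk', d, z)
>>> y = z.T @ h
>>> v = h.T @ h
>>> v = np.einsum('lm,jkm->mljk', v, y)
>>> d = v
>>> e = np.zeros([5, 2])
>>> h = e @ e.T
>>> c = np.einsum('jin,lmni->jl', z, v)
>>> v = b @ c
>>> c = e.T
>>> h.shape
(5, 5)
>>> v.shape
(23, 5, 5)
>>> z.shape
(23, 23, 13)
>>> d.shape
(5, 5, 13, 23)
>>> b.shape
(23, 5, 23)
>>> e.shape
(5, 2)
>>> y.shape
(13, 23, 5)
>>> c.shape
(2, 5)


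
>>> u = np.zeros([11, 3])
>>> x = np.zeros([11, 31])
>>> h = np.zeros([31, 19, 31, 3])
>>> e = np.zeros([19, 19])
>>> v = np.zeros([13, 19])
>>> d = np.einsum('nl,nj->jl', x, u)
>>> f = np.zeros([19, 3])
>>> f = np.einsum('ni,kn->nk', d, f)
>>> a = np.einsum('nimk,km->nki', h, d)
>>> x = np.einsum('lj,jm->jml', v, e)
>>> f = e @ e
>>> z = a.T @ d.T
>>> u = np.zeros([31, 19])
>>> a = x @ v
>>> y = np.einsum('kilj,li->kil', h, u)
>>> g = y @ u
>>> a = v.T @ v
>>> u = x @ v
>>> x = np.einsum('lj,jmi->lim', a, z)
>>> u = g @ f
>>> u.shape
(31, 19, 19)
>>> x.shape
(19, 3, 3)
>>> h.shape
(31, 19, 31, 3)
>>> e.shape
(19, 19)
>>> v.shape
(13, 19)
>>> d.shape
(3, 31)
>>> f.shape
(19, 19)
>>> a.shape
(19, 19)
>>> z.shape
(19, 3, 3)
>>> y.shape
(31, 19, 31)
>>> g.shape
(31, 19, 19)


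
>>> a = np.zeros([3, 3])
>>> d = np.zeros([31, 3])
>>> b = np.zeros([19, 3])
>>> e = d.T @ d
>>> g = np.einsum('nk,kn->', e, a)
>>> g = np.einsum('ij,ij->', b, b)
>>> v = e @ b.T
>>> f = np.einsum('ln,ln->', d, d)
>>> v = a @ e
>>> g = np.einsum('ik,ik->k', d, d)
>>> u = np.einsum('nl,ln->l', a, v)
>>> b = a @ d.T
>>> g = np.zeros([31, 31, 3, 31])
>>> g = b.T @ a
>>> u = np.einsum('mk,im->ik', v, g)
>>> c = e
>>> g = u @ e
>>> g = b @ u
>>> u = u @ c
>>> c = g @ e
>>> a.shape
(3, 3)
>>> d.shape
(31, 3)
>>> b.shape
(3, 31)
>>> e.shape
(3, 3)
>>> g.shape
(3, 3)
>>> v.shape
(3, 3)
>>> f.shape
()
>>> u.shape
(31, 3)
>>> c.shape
(3, 3)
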